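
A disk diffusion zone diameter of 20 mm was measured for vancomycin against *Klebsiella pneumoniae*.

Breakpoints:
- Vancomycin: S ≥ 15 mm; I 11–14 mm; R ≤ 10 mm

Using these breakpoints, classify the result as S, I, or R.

S

Vancomycin: 20 mm is ≥ 15 mm — Susceptible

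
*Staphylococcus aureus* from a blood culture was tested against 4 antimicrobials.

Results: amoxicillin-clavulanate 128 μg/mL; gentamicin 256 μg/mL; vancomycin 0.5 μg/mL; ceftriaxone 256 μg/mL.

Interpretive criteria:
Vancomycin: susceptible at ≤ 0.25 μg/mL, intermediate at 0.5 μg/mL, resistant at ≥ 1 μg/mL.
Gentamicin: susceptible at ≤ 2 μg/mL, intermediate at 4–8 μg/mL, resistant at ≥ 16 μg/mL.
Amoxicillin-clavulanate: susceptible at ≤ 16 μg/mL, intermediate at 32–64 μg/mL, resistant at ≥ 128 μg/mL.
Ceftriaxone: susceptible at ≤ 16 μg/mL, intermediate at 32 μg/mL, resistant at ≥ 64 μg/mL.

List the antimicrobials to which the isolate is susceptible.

none

Amoxicillin-clavulanate (128 μg/mL) ≥ 128 μg/mL — R
Gentamicin: 256 μg/mL is ≥ 16 μg/mL — resistant
Vancomycin (0.5 μg/mL) = 0.5 μg/mL ⇒ Intermediate
Ceftriaxone 256 μg/mL: ≥ 64 μg/mL → Resistant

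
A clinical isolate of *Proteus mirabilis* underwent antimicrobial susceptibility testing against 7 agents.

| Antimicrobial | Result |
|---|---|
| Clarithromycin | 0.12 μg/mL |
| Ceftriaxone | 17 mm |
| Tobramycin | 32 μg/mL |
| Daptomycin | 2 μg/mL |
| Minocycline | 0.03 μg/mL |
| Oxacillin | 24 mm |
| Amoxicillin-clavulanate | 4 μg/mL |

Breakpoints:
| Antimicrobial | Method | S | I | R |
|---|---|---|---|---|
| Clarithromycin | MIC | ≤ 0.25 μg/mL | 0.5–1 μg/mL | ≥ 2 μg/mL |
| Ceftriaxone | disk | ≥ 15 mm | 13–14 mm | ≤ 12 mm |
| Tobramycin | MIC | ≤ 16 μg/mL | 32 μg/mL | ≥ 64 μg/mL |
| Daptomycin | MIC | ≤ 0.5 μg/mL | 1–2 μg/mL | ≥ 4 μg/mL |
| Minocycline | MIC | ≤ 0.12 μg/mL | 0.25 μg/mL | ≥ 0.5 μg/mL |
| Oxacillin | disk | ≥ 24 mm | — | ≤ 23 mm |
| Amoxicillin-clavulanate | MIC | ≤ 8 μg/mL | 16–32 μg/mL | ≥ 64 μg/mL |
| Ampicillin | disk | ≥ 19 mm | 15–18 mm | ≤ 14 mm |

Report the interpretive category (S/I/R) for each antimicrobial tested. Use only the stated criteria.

S, S, I, I, S, S, S

Clarithromycin (0.12 μg/mL) ≤ 0.25 μg/mL ⇒ susceptible
Ceftriaxone 17 mm: ≥ 15 mm — S
Tobramycin 32 μg/mL: = 32 μg/mL → intermediate
Daptomycin 2 μg/mL: in 1–2 μg/mL — I
Minocycline (0.03 μg/mL) ≤ 0.12 μg/mL → S
Oxacillin (24 mm) ≥ 24 mm → susceptible
Amoxicillin-clavulanate (4 μg/mL) ≤ 8 μg/mL ⇒ Susceptible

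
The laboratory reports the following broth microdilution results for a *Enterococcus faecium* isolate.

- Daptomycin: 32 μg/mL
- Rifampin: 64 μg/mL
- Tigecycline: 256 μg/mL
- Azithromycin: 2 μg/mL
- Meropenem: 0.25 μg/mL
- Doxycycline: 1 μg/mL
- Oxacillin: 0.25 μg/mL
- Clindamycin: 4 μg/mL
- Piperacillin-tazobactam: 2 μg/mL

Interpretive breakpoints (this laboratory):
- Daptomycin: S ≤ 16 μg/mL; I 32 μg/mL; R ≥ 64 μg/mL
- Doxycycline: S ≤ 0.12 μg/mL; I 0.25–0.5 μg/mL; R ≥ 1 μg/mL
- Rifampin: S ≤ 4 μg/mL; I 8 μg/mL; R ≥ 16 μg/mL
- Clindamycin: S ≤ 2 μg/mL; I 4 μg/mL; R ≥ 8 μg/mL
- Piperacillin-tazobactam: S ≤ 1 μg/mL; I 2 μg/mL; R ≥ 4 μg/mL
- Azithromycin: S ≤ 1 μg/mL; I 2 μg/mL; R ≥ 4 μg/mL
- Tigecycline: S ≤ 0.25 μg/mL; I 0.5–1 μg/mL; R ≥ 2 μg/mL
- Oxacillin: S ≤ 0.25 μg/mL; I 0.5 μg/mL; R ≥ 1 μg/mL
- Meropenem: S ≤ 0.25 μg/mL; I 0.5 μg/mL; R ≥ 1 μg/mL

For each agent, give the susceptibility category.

Daptomycin 32 μg/mL: = 32 μg/mL ⇒ intermediate
Rifampin: 64 μg/mL is ≥ 16 μg/mL — resistant
Tigecycline 256 μg/mL: ≥ 2 μg/mL ⇒ Resistant
Azithromycin: 2 μg/mL is = 2 μg/mL → Intermediate
Meropenem 0.25 μg/mL: ≤ 0.25 μg/mL → Susceptible
Doxycycline 1 μg/mL: ≥ 1 μg/mL → R
Oxacillin (0.25 μg/mL) ≤ 0.25 μg/mL ⇒ susceptible
Clindamycin: 4 μg/mL is = 4 μg/mL ⇒ intermediate
Piperacillin-tazobactam: 2 μg/mL is = 2 μg/mL ⇒ Intermediate

I, R, R, I, S, R, S, I, I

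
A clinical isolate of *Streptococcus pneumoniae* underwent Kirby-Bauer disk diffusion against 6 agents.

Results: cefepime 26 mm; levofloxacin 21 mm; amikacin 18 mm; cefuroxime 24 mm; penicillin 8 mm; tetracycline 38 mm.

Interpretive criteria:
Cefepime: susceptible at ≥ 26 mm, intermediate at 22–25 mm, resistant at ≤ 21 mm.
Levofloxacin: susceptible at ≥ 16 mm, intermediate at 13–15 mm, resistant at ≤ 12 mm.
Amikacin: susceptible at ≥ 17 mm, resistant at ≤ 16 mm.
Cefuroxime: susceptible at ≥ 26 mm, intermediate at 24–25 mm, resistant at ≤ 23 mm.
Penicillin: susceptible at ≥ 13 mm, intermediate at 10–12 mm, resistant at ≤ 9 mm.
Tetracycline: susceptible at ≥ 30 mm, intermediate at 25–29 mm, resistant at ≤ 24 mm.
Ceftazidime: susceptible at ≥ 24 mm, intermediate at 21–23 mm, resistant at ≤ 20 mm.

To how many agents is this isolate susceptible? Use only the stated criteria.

Cefepime (26 mm) ≥ 26 mm — S
Levofloxacin (21 mm) ≥ 16 mm — S
Amikacin: 18 mm is ≥ 17 mm ⇒ susceptible
Cefuroxime 24 mm: in 24–25 mm — intermediate
Penicillin 8 mm: ≤ 9 mm — Resistant
Tetracycline (38 mm) ≥ 30 mm → S
Susceptible: 4

4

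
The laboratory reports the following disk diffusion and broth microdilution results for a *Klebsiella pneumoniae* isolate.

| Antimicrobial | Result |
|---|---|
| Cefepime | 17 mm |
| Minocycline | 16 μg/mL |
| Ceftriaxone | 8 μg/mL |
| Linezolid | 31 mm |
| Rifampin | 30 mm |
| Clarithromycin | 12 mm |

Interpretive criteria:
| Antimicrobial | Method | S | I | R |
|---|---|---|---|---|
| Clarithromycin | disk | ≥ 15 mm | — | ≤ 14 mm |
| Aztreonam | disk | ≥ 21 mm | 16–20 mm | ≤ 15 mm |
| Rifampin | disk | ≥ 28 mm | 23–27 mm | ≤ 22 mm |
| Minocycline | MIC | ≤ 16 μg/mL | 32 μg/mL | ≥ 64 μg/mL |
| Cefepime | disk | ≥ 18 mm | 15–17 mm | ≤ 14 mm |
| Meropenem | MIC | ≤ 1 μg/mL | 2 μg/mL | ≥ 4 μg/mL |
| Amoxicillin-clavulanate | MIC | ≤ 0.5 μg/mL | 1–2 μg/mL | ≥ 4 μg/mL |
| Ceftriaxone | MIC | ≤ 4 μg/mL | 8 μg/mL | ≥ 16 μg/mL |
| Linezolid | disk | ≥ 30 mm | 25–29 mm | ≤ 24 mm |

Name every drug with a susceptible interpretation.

minocycline, linezolid, rifampin

Cefepime: 17 mm is in 15–17 mm → Intermediate
Minocycline: 16 μg/mL is ≤ 16 μg/mL ⇒ Susceptible
Ceftriaxone: 8 μg/mL is = 8 μg/mL ⇒ I
Linezolid (31 mm) ≥ 30 mm → Susceptible
Rifampin: 30 mm is ≥ 28 mm ⇒ S
Clarithromycin (12 mm) ≤ 14 mm ⇒ resistant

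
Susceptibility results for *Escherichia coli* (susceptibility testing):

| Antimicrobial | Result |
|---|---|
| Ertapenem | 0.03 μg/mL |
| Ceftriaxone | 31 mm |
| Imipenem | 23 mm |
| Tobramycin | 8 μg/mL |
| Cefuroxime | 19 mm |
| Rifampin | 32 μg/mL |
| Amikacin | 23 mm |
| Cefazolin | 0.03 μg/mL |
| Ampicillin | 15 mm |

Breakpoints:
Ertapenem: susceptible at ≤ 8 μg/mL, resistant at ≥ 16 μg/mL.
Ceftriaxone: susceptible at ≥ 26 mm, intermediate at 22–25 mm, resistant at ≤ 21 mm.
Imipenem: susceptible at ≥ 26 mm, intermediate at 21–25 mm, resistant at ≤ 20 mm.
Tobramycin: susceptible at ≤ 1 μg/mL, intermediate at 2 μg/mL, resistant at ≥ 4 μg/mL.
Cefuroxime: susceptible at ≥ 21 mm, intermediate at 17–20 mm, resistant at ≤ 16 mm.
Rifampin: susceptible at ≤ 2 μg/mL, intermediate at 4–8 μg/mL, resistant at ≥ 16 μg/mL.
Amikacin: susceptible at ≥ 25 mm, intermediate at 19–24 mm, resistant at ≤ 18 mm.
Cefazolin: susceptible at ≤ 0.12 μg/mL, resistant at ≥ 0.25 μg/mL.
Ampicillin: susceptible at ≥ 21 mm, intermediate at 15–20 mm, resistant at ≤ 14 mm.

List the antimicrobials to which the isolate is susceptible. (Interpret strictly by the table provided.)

Ertapenem 0.03 μg/mL: ≤ 8 μg/mL — Susceptible
Ceftriaxone (31 mm) ≥ 26 mm — susceptible
Imipenem (23 mm) in 21–25 mm ⇒ I
Tobramycin (8 μg/mL) ≥ 4 μg/mL ⇒ Resistant
Cefuroxime (19 mm) in 17–20 mm ⇒ Intermediate
Rifampin 32 μg/mL: ≥ 16 μg/mL — R
Amikacin: 23 mm is in 19–24 mm ⇒ I
Cefazolin 0.03 μg/mL: ≤ 0.12 μg/mL — S
Ampicillin 15 mm: in 15–20 mm ⇒ I

ertapenem, ceftriaxone, cefazolin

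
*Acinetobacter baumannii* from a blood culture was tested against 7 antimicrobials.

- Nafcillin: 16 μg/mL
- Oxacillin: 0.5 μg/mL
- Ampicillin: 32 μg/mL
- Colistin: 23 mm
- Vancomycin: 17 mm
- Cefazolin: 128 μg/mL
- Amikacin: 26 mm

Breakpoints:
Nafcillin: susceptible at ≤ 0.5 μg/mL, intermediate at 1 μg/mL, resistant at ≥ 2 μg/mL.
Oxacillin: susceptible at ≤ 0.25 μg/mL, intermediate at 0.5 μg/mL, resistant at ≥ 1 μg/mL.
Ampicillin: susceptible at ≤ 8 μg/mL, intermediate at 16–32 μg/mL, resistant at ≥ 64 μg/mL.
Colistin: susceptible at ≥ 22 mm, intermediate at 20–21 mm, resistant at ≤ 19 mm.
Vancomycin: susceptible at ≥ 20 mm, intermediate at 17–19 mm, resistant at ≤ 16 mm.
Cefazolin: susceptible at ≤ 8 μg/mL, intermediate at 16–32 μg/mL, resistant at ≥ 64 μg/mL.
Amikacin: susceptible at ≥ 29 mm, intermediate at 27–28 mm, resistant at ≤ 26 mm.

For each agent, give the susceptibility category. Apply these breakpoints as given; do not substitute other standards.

R, I, I, S, I, R, R

Nafcillin (16 μg/mL) ≥ 2 μg/mL — Resistant
Oxacillin (0.5 μg/mL) = 0.5 μg/mL — Intermediate
Ampicillin (32 μg/mL) in 16–32 μg/mL ⇒ intermediate
Colistin: 23 mm is ≥ 22 mm — S
Vancomycin: 17 mm is in 17–19 mm — I
Cefazolin: 128 μg/mL is ≥ 64 μg/mL — resistant
Amikacin: 26 mm is ≤ 26 mm — R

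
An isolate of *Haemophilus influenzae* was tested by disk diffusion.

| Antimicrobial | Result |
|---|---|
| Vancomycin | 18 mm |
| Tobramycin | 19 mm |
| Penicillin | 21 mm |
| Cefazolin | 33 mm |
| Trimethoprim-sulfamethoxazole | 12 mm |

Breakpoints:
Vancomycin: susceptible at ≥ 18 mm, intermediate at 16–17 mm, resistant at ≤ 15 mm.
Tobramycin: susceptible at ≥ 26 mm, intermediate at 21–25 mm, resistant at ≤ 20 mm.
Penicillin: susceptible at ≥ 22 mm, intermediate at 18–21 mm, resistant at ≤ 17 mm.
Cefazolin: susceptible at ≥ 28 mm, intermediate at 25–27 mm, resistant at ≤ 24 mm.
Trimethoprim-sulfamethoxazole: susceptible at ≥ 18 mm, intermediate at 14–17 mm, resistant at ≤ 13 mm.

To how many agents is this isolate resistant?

2

Vancomycin 18 mm: ≥ 18 mm ⇒ S
Tobramycin 19 mm: ≤ 20 mm ⇒ resistant
Penicillin (21 mm) in 18–21 mm → I
Cefazolin (33 mm) ≥ 28 mm ⇒ Susceptible
Trimethoprim-sulfamethoxazole 12 mm: ≤ 13 mm → Resistant
Resistant: 2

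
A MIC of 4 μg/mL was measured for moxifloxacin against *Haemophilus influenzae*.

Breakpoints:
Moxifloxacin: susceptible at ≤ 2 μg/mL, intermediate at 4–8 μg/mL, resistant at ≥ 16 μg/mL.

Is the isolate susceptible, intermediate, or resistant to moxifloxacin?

Intermediate

Moxifloxacin 4 μg/mL: in 4–8 μg/mL — I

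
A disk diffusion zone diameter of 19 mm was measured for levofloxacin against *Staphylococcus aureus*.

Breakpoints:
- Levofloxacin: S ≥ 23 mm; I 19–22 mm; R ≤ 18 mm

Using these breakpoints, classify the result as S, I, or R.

I

Levofloxacin (19 mm) in 19–22 mm → Intermediate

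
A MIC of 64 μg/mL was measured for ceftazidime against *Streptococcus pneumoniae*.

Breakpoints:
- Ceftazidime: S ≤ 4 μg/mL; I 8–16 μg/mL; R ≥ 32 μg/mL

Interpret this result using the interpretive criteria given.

R

Ceftazidime: 64 μg/mL is ≥ 32 μg/mL → resistant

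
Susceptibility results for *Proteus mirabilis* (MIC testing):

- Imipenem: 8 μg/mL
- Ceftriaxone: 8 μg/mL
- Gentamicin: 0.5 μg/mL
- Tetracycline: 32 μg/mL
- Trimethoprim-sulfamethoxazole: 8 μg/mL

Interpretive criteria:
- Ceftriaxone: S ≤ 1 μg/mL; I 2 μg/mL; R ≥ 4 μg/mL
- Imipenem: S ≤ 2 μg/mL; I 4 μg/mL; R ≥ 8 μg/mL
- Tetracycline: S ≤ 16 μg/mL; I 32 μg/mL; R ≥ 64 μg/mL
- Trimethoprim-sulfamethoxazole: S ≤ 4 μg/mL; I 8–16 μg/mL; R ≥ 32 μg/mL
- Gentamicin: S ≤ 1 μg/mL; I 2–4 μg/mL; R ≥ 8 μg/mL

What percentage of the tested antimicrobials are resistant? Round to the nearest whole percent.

40%

Imipenem (8 μg/mL) ≥ 8 μg/mL — R
Ceftriaxone (8 μg/mL) ≥ 4 μg/mL — R
Gentamicin: 0.5 μg/mL is ≤ 1 μg/mL → susceptible
Tetracycline 32 μg/mL: = 32 μg/mL ⇒ intermediate
Trimethoprim-sulfamethoxazole 8 μg/mL: in 8–16 μg/mL — intermediate
Resistant: 2/5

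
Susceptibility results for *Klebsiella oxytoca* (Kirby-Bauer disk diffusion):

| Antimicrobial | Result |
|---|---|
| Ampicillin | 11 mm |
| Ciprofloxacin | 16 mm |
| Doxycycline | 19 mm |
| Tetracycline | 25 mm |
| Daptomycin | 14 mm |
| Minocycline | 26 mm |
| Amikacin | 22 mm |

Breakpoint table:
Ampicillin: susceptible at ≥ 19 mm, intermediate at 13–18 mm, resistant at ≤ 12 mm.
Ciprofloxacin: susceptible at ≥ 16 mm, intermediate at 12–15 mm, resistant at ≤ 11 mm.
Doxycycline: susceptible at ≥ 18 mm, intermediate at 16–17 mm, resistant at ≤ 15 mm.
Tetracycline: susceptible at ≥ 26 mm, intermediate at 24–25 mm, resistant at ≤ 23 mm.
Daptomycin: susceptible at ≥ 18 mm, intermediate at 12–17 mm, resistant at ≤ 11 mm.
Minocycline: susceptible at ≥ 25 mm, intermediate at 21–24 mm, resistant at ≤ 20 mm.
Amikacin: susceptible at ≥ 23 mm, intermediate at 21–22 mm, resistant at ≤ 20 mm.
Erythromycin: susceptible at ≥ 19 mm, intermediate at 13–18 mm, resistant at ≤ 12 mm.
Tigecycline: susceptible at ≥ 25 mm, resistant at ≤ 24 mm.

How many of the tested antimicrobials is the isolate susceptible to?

Ampicillin (11 mm) ≤ 12 mm ⇒ Resistant
Ciprofloxacin (16 mm) ≥ 16 mm ⇒ Susceptible
Doxycycline 19 mm: ≥ 18 mm → Susceptible
Tetracycline: 25 mm is in 24–25 mm ⇒ intermediate
Daptomycin 14 mm: in 12–17 mm — I
Minocycline: 26 mm is ≥ 25 mm — susceptible
Amikacin: 22 mm is in 21–22 mm ⇒ intermediate
Susceptible: 3

3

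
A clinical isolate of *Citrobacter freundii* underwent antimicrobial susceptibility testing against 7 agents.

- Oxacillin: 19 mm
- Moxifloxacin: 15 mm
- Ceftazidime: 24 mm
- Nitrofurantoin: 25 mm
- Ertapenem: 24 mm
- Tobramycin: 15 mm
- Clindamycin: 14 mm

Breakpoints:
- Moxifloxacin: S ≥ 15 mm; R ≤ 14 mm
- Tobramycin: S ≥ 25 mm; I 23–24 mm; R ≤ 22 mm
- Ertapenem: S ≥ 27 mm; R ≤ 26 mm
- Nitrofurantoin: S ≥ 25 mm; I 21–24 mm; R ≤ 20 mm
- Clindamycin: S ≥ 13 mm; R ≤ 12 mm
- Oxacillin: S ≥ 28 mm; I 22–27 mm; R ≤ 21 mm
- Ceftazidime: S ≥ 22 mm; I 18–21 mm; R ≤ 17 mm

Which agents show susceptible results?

Oxacillin: 19 mm is ≤ 21 mm → resistant
Moxifloxacin: 15 mm is ≥ 15 mm — Susceptible
Ceftazidime (24 mm) ≥ 22 mm ⇒ S
Nitrofurantoin: 25 mm is ≥ 25 mm — susceptible
Ertapenem 24 mm: ≤ 26 mm ⇒ Resistant
Tobramycin 15 mm: ≤ 22 mm ⇒ resistant
Clindamycin (14 mm) ≥ 13 mm ⇒ S

moxifloxacin, ceftazidime, nitrofurantoin, clindamycin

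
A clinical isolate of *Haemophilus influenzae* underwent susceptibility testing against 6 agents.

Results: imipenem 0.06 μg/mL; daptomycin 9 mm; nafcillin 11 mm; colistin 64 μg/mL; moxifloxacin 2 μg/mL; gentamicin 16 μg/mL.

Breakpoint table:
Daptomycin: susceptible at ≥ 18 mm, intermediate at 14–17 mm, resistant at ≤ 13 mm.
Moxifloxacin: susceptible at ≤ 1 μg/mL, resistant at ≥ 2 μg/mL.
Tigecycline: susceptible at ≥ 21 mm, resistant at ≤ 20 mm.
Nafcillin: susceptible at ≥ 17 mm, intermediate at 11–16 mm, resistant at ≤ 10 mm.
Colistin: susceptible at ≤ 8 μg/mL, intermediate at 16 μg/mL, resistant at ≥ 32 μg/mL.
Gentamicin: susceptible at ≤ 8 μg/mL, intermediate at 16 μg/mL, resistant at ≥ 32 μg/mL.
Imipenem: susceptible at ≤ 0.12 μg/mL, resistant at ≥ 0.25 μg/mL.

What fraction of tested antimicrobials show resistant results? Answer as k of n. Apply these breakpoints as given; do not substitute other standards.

3 of 6

Imipenem (0.06 μg/mL) ≤ 0.12 μg/mL — susceptible
Daptomycin: 9 mm is ≤ 13 mm → R
Nafcillin: 11 mm is in 11–16 mm → Intermediate
Colistin: 64 μg/mL is ≥ 32 μg/mL → R
Moxifloxacin (2 μg/mL) ≥ 2 μg/mL ⇒ Resistant
Gentamicin (16 μg/mL) = 16 μg/mL → intermediate
Resistant: 3/6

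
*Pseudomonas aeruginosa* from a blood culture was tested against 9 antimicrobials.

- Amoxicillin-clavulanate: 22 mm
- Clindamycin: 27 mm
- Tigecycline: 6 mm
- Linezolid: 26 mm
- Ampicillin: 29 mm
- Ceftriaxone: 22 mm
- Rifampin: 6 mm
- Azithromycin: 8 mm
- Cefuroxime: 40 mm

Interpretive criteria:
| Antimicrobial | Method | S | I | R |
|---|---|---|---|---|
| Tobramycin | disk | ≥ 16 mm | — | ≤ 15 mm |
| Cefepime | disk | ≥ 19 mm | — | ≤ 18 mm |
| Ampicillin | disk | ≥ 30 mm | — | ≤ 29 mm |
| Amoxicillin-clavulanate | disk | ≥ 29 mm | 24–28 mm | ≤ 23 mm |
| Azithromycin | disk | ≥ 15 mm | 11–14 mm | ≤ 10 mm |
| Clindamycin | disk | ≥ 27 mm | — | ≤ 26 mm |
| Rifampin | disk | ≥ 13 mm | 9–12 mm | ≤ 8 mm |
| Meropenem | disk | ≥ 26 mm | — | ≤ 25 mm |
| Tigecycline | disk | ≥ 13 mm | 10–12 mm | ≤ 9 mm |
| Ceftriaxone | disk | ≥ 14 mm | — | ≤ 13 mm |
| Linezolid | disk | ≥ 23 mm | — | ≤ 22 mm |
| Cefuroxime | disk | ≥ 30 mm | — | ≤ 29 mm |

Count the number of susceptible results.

Amoxicillin-clavulanate (22 mm) ≤ 23 mm ⇒ resistant
Clindamycin: 27 mm is ≥ 27 mm — S
Tigecycline: 6 mm is ≤ 9 mm — Resistant
Linezolid 26 mm: ≥ 23 mm → S
Ampicillin (29 mm) ≤ 29 mm ⇒ Resistant
Ceftriaxone (22 mm) ≥ 14 mm → S
Rifampin (6 mm) ≤ 8 mm — R
Azithromycin: 8 mm is ≤ 10 mm → resistant
Cefuroxime: 40 mm is ≥ 30 mm — susceptible
Susceptible: 4

4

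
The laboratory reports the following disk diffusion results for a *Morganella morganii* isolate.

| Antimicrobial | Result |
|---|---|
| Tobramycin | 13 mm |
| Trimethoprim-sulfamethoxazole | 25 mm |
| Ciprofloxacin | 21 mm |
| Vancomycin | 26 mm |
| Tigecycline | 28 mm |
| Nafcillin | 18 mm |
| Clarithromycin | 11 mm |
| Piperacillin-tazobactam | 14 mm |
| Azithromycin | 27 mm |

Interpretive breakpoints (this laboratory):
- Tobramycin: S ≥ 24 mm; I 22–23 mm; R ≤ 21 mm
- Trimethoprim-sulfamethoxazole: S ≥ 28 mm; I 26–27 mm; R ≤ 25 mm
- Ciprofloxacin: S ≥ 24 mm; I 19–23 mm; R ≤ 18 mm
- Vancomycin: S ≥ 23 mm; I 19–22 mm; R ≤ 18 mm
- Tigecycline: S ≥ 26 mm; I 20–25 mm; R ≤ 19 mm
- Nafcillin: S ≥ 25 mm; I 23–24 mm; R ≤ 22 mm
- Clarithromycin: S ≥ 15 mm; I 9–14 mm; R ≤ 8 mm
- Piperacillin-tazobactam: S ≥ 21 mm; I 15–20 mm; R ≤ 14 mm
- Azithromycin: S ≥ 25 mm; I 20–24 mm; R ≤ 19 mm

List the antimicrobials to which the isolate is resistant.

tobramycin, trimethoprim-sulfamethoxazole, nafcillin, piperacillin-tazobactam

Tobramycin 13 mm: ≤ 21 mm → Resistant
Trimethoprim-sulfamethoxazole: 25 mm is ≤ 25 mm → resistant
Ciprofloxacin (21 mm) in 19–23 mm ⇒ intermediate
Vancomycin: 26 mm is ≥ 23 mm → S
Tigecycline 28 mm: ≥ 26 mm → Susceptible
Nafcillin (18 mm) ≤ 22 mm ⇒ R
Clarithromycin 11 mm: in 9–14 mm → Intermediate
Piperacillin-tazobactam 14 mm: ≤ 14 mm → resistant
Azithromycin: 27 mm is ≥ 25 mm → Susceptible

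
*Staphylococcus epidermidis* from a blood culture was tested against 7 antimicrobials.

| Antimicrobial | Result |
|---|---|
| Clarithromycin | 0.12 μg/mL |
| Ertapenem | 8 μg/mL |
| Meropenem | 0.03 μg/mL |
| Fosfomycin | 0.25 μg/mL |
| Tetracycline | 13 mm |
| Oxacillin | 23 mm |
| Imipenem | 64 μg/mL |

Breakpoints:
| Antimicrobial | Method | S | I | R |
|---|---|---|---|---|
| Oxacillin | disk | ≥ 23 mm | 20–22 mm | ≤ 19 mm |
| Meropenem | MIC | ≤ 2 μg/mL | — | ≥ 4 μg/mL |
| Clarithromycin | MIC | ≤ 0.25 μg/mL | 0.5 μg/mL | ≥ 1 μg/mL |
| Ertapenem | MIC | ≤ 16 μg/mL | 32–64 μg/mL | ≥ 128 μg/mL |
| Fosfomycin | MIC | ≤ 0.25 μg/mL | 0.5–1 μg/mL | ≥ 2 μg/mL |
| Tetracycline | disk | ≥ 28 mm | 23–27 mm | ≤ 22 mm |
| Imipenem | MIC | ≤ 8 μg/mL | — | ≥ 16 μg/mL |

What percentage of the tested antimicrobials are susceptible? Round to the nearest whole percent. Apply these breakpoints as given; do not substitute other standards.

Clarithromycin (0.12 μg/mL) ≤ 0.25 μg/mL — S
Ertapenem (8 μg/mL) ≤ 16 μg/mL ⇒ Susceptible
Meropenem 0.03 μg/mL: ≤ 2 μg/mL → S
Fosfomycin: 0.25 μg/mL is ≤ 0.25 μg/mL — susceptible
Tetracycline (13 mm) ≤ 22 mm ⇒ resistant
Oxacillin (23 mm) ≥ 23 mm → S
Imipenem 64 μg/mL: ≥ 16 μg/mL → R
Susceptible: 5/7

71%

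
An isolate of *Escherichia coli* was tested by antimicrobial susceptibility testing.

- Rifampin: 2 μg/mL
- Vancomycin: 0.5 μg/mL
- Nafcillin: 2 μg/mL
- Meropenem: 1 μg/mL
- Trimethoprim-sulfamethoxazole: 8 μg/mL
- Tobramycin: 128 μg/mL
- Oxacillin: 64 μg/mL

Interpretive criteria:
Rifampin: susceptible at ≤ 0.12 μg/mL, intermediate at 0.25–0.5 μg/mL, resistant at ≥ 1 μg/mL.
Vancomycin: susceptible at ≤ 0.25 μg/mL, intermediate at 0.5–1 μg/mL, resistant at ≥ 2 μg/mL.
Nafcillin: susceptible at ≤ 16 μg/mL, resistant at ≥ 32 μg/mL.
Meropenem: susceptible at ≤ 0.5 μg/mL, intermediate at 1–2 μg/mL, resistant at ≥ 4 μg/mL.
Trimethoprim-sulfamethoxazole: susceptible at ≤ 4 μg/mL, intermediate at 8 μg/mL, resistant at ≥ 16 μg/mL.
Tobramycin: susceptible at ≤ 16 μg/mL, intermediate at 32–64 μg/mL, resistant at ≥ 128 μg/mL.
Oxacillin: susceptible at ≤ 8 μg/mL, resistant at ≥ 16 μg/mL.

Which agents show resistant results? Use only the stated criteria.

Rifampin (2 μg/mL) ≥ 1 μg/mL ⇒ Resistant
Vancomycin: 0.5 μg/mL is in 0.5–1 μg/mL → I
Nafcillin (2 μg/mL) ≤ 16 μg/mL → susceptible
Meropenem (1 μg/mL) in 1–2 μg/mL → I
Trimethoprim-sulfamethoxazole 8 μg/mL: = 8 μg/mL — I
Tobramycin: 128 μg/mL is ≥ 128 μg/mL — Resistant
Oxacillin 64 μg/mL: ≥ 16 μg/mL — R

rifampin, tobramycin, oxacillin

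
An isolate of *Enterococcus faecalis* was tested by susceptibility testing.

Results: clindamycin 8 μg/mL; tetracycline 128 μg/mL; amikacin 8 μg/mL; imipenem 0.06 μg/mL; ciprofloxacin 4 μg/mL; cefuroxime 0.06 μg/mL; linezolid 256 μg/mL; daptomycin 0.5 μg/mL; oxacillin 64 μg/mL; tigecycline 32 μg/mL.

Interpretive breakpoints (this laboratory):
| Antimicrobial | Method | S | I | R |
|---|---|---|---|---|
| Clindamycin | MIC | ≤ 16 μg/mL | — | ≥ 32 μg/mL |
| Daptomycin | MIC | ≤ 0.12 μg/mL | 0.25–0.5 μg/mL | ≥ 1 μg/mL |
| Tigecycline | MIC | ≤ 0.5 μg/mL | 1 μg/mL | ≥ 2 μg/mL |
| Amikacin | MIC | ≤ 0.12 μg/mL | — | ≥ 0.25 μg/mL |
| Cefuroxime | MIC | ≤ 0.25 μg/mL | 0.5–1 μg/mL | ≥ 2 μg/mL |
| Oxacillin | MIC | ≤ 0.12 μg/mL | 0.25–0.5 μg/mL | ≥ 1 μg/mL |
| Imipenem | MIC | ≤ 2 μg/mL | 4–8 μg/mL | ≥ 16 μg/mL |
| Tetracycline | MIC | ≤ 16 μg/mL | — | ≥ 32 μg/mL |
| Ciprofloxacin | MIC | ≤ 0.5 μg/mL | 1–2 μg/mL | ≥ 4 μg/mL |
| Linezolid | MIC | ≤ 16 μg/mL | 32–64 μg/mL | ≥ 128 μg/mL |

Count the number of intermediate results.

Clindamycin 8 μg/mL: ≤ 16 μg/mL — susceptible
Tetracycline: 128 μg/mL is ≥ 32 μg/mL → Resistant
Amikacin 8 μg/mL: ≥ 0.25 μg/mL → R
Imipenem 0.06 μg/mL: ≤ 2 μg/mL ⇒ S
Ciprofloxacin: 4 μg/mL is ≥ 4 μg/mL — resistant
Cefuroxime 0.06 μg/mL: ≤ 0.25 μg/mL ⇒ S
Linezolid (256 μg/mL) ≥ 128 μg/mL — R
Daptomycin 0.5 μg/mL: in 0.25–0.5 μg/mL → Intermediate
Oxacillin 64 μg/mL: ≥ 1 μg/mL → Resistant
Tigecycline (32 μg/mL) ≥ 2 μg/mL — R
Intermediate: 1

1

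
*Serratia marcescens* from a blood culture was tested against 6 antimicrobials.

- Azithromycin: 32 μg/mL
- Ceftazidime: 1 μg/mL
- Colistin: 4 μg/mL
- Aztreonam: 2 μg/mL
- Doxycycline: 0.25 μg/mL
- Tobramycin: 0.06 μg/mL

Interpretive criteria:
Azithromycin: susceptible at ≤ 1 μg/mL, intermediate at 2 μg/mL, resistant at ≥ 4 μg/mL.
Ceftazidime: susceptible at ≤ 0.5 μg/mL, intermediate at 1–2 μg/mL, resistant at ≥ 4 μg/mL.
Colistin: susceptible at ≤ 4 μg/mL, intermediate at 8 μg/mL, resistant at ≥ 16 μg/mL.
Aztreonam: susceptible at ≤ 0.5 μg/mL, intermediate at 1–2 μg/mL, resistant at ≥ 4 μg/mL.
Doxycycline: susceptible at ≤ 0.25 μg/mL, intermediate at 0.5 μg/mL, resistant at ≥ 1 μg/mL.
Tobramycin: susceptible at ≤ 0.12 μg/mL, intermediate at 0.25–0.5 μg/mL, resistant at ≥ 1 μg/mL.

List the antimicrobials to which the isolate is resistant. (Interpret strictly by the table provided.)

azithromycin

Azithromycin (32 μg/mL) ≥ 4 μg/mL — resistant
Ceftazidime (1 μg/mL) in 1–2 μg/mL ⇒ Intermediate
Colistin (4 μg/mL) ≤ 4 μg/mL ⇒ susceptible
Aztreonam: 2 μg/mL is in 1–2 μg/mL — intermediate
Doxycycline (0.25 μg/mL) ≤ 0.25 μg/mL — susceptible
Tobramycin: 0.06 μg/mL is ≤ 0.12 μg/mL — S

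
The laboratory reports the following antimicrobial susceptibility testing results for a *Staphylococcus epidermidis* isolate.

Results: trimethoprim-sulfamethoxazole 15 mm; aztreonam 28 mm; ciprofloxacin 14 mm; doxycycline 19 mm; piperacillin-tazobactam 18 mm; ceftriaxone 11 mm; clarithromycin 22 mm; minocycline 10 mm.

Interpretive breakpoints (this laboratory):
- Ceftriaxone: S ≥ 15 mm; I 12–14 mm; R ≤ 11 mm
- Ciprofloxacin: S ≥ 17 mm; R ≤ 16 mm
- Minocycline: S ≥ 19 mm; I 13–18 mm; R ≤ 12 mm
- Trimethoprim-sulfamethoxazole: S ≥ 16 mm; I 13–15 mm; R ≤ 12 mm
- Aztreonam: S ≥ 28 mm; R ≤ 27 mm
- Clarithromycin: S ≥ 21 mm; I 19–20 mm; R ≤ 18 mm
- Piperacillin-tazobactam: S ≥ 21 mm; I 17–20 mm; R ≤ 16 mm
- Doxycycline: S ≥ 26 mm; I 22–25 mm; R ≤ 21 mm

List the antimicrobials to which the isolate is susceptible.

Trimethoprim-sulfamethoxazole (15 mm) in 13–15 mm → I
Aztreonam (28 mm) ≥ 28 mm → S
Ciprofloxacin 14 mm: ≤ 16 mm → Resistant
Doxycycline: 19 mm is ≤ 21 mm → R
Piperacillin-tazobactam (18 mm) in 17–20 mm — intermediate
Ceftriaxone: 11 mm is ≤ 11 mm ⇒ R
Clarithromycin: 22 mm is ≥ 21 mm → Susceptible
Minocycline: 10 mm is ≤ 12 mm — Resistant

aztreonam, clarithromycin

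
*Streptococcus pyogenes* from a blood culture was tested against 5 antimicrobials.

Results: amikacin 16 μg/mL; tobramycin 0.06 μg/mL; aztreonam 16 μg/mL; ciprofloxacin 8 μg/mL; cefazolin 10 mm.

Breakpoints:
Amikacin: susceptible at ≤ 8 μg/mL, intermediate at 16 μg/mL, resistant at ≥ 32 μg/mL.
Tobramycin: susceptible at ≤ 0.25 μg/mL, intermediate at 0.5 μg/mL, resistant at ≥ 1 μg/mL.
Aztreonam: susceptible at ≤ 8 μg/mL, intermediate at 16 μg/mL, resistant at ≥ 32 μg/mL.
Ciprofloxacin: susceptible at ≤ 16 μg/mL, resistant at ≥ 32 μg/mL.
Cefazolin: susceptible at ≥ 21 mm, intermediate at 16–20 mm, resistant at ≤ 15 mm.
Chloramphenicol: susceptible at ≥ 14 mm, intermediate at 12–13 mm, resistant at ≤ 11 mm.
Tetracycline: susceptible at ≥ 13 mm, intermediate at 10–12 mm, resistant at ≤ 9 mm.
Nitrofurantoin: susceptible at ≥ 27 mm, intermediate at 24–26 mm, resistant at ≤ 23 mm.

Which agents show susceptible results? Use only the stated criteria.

Amikacin 16 μg/mL: = 16 μg/mL — Intermediate
Tobramycin: 0.06 μg/mL is ≤ 0.25 μg/mL — S
Aztreonam (16 μg/mL) = 16 μg/mL — Intermediate
Ciprofloxacin 8 μg/mL: ≤ 16 μg/mL → S
Cefazolin: 10 mm is ≤ 15 mm ⇒ R

tobramycin, ciprofloxacin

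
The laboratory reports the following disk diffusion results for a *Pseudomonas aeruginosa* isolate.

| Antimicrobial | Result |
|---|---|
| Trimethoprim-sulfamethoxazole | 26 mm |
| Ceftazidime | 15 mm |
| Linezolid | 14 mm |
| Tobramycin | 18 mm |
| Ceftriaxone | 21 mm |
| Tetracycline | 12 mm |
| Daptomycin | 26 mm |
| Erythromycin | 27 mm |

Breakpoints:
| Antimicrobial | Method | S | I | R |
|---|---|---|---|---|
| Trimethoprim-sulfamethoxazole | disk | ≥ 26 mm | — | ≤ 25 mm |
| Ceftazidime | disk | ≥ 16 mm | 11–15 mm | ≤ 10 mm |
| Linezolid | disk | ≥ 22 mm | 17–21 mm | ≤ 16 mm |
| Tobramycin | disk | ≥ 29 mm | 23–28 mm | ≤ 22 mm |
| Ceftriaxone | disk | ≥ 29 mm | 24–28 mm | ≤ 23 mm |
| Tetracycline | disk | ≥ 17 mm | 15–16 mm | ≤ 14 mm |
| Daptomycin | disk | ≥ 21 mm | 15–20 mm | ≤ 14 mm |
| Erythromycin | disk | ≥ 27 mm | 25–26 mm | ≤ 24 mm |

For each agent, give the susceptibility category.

S, I, R, R, R, R, S, S

Trimethoprim-sulfamethoxazole 26 mm: ≥ 26 mm ⇒ Susceptible
Ceftazidime: 15 mm is in 11–15 mm ⇒ I
Linezolid (14 mm) ≤ 16 mm → R
Tobramycin: 18 mm is ≤ 22 mm — resistant
Ceftriaxone (21 mm) ≤ 23 mm ⇒ Resistant
Tetracycline (12 mm) ≤ 14 mm ⇒ Resistant
Daptomycin (26 mm) ≥ 21 mm → Susceptible
Erythromycin (27 mm) ≥ 27 mm ⇒ Susceptible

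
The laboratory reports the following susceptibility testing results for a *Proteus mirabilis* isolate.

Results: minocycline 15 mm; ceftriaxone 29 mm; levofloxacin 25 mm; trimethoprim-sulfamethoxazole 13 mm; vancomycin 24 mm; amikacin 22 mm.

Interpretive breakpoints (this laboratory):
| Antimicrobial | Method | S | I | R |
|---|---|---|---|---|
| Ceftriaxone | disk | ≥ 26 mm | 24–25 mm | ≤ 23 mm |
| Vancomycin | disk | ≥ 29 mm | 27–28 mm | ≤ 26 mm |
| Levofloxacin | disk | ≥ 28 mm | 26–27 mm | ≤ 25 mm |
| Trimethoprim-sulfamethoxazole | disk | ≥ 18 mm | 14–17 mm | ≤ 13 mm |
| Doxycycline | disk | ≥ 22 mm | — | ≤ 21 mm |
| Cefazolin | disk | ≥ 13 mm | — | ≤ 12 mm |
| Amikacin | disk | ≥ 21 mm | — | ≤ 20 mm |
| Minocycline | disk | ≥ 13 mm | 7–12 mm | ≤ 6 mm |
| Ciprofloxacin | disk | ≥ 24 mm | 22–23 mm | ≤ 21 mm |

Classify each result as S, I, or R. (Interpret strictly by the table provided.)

Minocycline: 15 mm is ≥ 13 mm ⇒ Susceptible
Ceftriaxone (29 mm) ≥ 26 mm — susceptible
Levofloxacin: 25 mm is ≤ 25 mm — Resistant
Trimethoprim-sulfamethoxazole: 13 mm is ≤ 13 mm → resistant
Vancomycin 24 mm: ≤ 26 mm ⇒ Resistant
Amikacin: 22 mm is ≥ 21 mm — Susceptible

S, S, R, R, R, S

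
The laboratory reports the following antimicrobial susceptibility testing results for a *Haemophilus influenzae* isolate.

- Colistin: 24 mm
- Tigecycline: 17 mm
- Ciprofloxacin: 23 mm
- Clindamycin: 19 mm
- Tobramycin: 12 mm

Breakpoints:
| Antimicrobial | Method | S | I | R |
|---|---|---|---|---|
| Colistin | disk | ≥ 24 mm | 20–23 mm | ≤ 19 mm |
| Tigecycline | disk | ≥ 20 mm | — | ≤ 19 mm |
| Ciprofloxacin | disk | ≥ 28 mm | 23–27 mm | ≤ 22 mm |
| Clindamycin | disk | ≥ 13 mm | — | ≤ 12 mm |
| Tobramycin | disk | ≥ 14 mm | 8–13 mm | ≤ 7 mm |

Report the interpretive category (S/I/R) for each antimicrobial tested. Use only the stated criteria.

S, R, I, S, I

Colistin (24 mm) ≥ 24 mm — susceptible
Tigecycline 17 mm: ≤ 19 mm ⇒ Resistant
Ciprofloxacin: 23 mm is in 23–27 mm — I
Clindamycin: 19 mm is ≥ 13 mm — susceptible
Tobramycin (12 mm) in 8–13 mm → Intermediate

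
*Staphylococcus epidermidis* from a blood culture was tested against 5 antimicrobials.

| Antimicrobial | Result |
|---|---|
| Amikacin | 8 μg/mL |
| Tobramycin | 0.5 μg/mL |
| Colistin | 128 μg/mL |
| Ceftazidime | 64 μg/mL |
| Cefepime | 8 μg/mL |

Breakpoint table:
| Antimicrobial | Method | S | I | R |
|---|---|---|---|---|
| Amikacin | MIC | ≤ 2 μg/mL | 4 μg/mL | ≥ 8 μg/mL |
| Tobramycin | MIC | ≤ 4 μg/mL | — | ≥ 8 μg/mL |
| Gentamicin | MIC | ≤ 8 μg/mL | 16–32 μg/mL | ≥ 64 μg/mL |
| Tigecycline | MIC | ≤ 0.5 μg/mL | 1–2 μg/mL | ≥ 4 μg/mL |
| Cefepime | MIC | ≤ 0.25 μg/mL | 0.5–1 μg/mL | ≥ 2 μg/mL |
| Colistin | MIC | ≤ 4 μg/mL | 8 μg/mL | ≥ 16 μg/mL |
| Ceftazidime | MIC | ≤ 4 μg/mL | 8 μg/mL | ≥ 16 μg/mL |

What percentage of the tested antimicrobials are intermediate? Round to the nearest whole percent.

0%

Amikacin: 8 μg/mL is ≥ 8 μg/mL ⇒ resistant
Tobramycin 0.5 μg/mL: ≤ 4 μg/mL ⇒ Susceptible
Colistin 128 μg/mL: ≥ 16 μg/mL — R
Ceftazidime 64 μg/mL: ≥ 16 μg/mL — Resistant
Cefepime (8 μg/mL) ≥ 2 μg/mL → R
Intermediate: 0/5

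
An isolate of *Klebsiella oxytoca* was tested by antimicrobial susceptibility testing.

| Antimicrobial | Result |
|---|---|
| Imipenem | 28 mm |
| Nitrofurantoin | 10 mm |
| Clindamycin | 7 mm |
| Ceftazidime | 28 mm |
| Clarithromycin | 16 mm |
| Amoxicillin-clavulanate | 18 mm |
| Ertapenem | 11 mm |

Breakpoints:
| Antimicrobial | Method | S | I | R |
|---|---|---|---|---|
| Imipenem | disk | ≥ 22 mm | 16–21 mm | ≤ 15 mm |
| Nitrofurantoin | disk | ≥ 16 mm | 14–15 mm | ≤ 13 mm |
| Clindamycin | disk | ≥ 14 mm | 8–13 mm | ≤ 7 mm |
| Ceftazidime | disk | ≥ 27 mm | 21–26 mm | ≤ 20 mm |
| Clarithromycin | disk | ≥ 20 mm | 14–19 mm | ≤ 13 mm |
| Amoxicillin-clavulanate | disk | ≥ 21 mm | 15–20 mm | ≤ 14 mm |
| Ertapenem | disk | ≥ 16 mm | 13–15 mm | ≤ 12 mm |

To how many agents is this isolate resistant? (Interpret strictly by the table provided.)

Imipenem 28 mm: ≥ 22 mm — S
Nitrofurantoin (10 mm) ≤ 13 mm → R
Clindamycin 7 mm: ≤ 7 mm → Resistant
Ceftazidime (28 mm) ≥ 27 mm — S
Clarithromycin: 16 mm is in 14–19 mm ⇒ intermediate
Amoxicillin-clavulanate 18 mm: in 15–20 mm ⇒ I
Ertapenem (11 mm) ≤ 12 mm — resistant
Resistant: 3

3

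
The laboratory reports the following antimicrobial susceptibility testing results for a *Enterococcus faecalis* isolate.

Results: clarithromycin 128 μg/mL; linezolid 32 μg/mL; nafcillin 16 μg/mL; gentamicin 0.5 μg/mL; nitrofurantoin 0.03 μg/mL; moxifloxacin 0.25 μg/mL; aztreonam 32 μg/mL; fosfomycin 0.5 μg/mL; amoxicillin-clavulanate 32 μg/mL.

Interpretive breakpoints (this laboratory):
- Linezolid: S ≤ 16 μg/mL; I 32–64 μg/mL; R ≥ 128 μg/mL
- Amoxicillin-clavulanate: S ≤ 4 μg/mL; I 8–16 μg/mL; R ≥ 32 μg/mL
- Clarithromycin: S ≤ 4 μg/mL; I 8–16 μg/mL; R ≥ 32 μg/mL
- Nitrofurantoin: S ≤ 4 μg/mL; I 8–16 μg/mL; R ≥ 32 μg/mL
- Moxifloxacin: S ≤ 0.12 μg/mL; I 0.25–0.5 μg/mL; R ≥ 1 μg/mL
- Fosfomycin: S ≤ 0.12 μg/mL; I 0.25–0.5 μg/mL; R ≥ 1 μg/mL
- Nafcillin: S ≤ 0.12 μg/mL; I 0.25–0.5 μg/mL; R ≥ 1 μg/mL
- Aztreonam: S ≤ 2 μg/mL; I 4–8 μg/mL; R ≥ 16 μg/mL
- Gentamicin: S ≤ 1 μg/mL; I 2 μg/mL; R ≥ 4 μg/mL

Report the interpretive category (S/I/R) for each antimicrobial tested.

R, I, R, S, S, I, R, I, R

Clarithromycin (128 μg/mL) ≥ 32 μg/mL ⇒ Resistant
Linezolid 32 μg/mL: in 32–64 μg/mL — intermediate
Nafcillin: 16 μg/mL is ≥ 1 μg/mL — Resistant
Gentamicin: 0.5 μg/mL is ≤ 1 μg/mL → susceptible
Nitrofurantoin: 0.03 μg/mL is ≤ 4 μg/mL ⇒ S
Moxifloxacin (0.25 μg/mL) in 0.25–0.5 μg/mL ⇒ Intermediate
Aztreonam 32 μg/mL: ≥ 16 μg/mL → R
Fosfomycin (0.5 μg/mL) in 0.25–0.5 μg/mL ⇒ Intermediate
Amoxicillin-clavulanate: 32 μg/mL is ≥ 32 μg/mL — resistant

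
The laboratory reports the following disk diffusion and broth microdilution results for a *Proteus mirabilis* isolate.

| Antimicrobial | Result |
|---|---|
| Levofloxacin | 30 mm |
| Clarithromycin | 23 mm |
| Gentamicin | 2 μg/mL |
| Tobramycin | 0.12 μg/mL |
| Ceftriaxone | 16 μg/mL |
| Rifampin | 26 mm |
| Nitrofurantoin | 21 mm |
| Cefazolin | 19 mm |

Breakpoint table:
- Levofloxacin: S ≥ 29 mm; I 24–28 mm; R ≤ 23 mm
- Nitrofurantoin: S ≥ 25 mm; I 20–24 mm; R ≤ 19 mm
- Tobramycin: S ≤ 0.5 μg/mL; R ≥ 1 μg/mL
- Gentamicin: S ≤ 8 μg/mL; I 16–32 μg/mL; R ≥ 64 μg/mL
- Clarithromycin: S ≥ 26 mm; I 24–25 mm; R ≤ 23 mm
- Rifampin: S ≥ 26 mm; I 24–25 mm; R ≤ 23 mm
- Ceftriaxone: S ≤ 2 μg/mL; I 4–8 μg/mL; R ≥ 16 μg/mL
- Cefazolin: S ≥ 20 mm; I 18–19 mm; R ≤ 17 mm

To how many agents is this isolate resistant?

2

Levofloxacin (30 mm) ≥ 29 mm — susceptible
Clarithromycin (23 mm) ≤ 23 mm → resistant
Gentamicin: 2 μg/mL is ≤ 8 μg/mL → S
Tobramycin: 0.12 μg/mL is ≤ 0.5 μg/mL — Susceptible
Ceftriaxone (16 μg/mL) ≥ 16 μg/mL ⇒ Resistant
Rifampin (26 mm) ≥ 26 mm — Susceptible
Nitrofurantoin: 21 mm is in 20–24 mm ⇒ Intermediate
Cefazolin 19 mm: in 18–19 mm → Intermediate
Resistant: 2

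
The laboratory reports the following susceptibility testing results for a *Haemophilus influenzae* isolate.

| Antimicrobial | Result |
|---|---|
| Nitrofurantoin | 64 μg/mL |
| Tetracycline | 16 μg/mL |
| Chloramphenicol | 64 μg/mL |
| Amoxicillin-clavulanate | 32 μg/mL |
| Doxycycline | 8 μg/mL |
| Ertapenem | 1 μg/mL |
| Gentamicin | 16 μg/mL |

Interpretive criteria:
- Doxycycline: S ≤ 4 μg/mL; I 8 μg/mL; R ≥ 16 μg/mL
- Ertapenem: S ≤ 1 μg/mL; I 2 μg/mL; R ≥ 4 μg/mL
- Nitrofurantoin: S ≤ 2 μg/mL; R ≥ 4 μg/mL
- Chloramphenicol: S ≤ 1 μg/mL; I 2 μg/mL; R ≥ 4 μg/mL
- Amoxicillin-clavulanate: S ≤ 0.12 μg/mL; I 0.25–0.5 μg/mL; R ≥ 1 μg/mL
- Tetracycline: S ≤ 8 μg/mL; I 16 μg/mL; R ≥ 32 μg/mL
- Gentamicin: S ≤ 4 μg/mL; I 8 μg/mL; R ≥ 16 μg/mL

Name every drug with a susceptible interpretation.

ertapenem

Nitrofurantoin (64 μg/mL) ≥ 4 μg/mL ⇒ Resistant
Tetracycline: 16 μg/mL is = 16 μg/mL → intermediate
Chloramphenicol: 64 μg/mL is ≥ 4 μg/mL → R
Amoxicillin-clavulanate: 32 μg/mL is ≥ 1 μg/mL → R
Doxycycline 8 μg/mL: = 8 μg/mL ⇒ intermediate
Ertapenem (1 μg/mL) ≤ 1 μg/mL — susceptible
Gentamicin 16 μg/mL: ≥ 16 μg/mL — R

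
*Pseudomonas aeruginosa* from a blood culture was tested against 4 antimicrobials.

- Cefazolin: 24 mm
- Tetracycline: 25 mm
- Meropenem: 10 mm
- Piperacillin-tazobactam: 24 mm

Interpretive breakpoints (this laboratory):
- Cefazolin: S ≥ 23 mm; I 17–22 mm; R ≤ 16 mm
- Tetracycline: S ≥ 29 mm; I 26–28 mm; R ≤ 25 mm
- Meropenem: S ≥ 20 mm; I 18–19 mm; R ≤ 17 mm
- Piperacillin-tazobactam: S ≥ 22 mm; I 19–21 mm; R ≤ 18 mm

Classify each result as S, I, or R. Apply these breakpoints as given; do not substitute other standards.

S, R, R, S

Cefazolin: 24 mm is ≥ 23 mm ⇒ S
Tetracycline: 25 mm is ≤ 25 mm ⇒ Resistant
Meropenem: 10 mm is ≤ 17 mm — R
Piperacillin-tazobactam: 24 mm is ≥ 22 mm ⇒ Susceptible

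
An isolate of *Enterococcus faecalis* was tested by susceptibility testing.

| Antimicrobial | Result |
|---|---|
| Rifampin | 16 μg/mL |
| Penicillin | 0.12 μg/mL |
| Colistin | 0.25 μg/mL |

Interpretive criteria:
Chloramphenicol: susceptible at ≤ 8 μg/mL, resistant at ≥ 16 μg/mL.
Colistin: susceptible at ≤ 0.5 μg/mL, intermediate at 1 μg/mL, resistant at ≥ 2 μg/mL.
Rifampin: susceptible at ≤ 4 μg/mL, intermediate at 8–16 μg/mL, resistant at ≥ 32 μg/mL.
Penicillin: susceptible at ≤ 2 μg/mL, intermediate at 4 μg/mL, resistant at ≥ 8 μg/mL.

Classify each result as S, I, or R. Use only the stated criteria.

Rifampin (16 μg/mL) in 8–16 μg/mL → intermediate
Penicillin (0.12 μg/mL) ≤ 2 μg/mL — susceptible
Colistin 0.25 μg/mL: ≤ 0.5 μg/mL — S

I, S, S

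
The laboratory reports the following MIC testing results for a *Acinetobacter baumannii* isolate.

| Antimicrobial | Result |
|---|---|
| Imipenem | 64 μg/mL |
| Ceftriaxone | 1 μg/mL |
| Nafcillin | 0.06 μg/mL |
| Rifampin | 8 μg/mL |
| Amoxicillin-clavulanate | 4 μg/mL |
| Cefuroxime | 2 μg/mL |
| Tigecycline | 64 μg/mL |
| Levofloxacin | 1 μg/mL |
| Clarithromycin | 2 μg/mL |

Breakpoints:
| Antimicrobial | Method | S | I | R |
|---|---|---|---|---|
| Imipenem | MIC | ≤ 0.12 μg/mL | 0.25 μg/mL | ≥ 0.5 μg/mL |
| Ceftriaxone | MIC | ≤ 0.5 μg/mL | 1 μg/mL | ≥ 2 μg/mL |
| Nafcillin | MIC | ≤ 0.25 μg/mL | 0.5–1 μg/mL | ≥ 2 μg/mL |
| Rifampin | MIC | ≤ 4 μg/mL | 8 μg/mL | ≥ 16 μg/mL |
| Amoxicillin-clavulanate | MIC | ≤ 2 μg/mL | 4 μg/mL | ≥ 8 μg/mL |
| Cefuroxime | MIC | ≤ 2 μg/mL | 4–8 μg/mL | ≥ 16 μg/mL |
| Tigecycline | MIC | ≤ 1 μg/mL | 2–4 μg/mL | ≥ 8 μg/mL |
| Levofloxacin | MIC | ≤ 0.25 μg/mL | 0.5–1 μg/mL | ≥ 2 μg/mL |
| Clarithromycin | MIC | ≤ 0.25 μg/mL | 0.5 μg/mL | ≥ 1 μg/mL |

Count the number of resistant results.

Imipenem 64 μg/mL: ≥ 0.5 μg/mL → Resistant
Ceftriaxone 1 μg/mL: = 1 μg/mL ⇒ I
Nafcillin 0.06 μg/mL: ≤ 0.25 μg/mL → susceptible
Rifampin: 8 μg/mL is = 8 μg/mL ⇒ intermediate
Amoxicillin-clavulanate: 4 μg/mL is = 4 μg/mL → I
Cefuroxime 2 μg/mL: ≤ 2 μg/mL → Susceptible
Tigecycline (64 μg/mL) ≥ 8 μg/mL ⇒ Resistant
Levofloxacin 1 μg/mL: in 0.5–1 μg/mL ⇒ I
Clarithromycin 2 μg/mL: ≥ 1 μg/mL → Resistant
Resistant: 3

3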